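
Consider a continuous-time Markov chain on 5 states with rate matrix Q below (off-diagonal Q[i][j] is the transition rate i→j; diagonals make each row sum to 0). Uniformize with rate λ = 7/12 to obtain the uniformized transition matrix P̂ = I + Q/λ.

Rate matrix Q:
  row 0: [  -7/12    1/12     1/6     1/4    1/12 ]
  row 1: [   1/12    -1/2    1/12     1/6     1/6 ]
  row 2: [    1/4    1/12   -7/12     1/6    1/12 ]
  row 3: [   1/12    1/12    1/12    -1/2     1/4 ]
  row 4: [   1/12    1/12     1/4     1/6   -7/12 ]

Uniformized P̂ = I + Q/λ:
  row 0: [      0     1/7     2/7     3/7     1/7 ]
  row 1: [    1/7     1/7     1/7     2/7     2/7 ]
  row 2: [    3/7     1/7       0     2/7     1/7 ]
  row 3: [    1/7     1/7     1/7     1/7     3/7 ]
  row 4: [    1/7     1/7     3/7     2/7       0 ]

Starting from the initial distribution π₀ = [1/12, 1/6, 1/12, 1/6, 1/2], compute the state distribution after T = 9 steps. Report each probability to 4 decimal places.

t=0: π = [0.0833, 0.1667, 0.0833, 0.1667, 0.5000]
t=1: π = [0.1548, 0.1429, 0.2857, 0.2738, 0.1429]
t=2: π = [0.2024, 0.1429, 0.1650, 0.2687, 0.2211]
t=3: π = [0.1611, 0.1429, 0.2114, 0.2762, 0.2085]
t=4: π = [0.1802, 0.1429, 0.1952, 0.2693, 0.2124]
t=5: π = [0.1729, 0.1429, 0.2014, 0.2730, 0.2099]
t=6: π = [0.1757, 0.1429, 0.1987, 0.2714, 0.2113]
t=7: π = [0.1745, 0.1429, 0.1999, 0.2720, 0.2106]
t=8: π = [0.1750, 0.1429, 0.1994, 0.2718, 0.2109]
t=9: π = [0.1748, 0.1429, 0.1996, 0.2719, 0.2108]

π = [0.1748, 0.1429, 0.1996, 0.2719, 0.2108]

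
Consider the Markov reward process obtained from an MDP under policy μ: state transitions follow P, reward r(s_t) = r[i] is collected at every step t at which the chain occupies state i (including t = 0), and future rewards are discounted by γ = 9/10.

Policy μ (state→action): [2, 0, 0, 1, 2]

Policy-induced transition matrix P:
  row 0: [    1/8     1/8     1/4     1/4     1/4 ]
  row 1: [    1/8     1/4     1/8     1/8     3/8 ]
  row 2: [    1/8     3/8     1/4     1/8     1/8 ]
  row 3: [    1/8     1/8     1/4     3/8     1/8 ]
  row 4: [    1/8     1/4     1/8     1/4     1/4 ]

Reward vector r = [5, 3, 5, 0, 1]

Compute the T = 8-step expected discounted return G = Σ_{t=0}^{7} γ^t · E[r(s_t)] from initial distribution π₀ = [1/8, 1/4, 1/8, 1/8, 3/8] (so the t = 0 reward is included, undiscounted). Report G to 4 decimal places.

G = 14.0661

t=0: π = [0.1250, 0.2500, 0.1250, 0.1250, 0.3750], E[r] = 2.3750, γ^t·E[r] = 2.375000, running G = 2.375000
t=1: π = [0.1250, 0.2344, 0.1719, 0.2188, 0.2500], E[r] = 2.4375, γ^t·E[r] = 2.193750, running G = 4.568750
t=2: π = [0.1250, 0.2285, 0.1895, 0.2266, 0.2305], E[r] = 2.4883, γ^t·E[r] = 2.015508, running G = 6.584258
t=3: π = [0.1250, 0.2297, 0.1926, 0.2261, 0.2266], E[r] = 2.5039, γ^t·E[r] = 1.825348, running G = 8.409605
t=4: π = [0.1250, 0.2302, 0.1930, 0.2255, 0.2264], E[r] = 2.5068, γ^t·E[r] = 1.644695, running G = 10.054300
t=5: π = [0.1250, 0.2303, 0.1929, 0.2253, 0.2265], E[r] = 2.5070, γ^t·E[r] = 1.480388, running G = 11.534688
t=6: π = [0.1250, 0.2303, 0.1929, 0.2253, 0.2265], E[r] = 2.5070, γ^t·E[r] = 1.332329, running G = 12.867017
t=7: π = [0.1250, 0.2303, 0.1929, 0.2253, 0.2265], E[r] = 2.5070, γ^t·E[r] = 1.199084, running G = 14.066102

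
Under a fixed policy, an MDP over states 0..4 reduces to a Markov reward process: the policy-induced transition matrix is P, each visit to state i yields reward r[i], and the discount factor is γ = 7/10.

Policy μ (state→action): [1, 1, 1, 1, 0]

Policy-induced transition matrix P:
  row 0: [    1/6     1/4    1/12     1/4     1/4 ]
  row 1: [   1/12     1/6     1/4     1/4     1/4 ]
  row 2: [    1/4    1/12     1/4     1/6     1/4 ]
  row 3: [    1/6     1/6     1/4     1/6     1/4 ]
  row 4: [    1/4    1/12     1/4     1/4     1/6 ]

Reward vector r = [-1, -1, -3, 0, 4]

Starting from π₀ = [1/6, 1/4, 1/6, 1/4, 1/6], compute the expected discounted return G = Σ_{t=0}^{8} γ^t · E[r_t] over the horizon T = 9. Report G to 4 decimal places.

t=0: π = [0.1667, 0.2500, 0.1667, 0.2500, 0.1667], E[r] = -0.2500, γ^t·E[r] = -0.250000, running G = -0.250000
t=1: π = [0.1736, 0.1528, 0.2222, 0.2153, 0.2361], E[r] = -0.0486, γ^t·E[r] = -0.034028, running G = -0.284028
t=2: π = [0.1921, 0.1429, 0.2211, 0.2135, 0.2303], E[r] = -0.0770, γ^t·E[r] = -0.037714, running G = -0.321742
t=3: π = [0.1924, 0.1451, 0.2180, 0.2138, 0.2308], E[r] = -0.0681, γ^t·E[r] = -0.023373, running G = -0.345115
t=4: π = [0.1920, 0.1453, 0.2179, 0.2140, 0.2308], E[r] = -0.0680, γ^t·E[r] = -0.016333, running G = -0.361448
t=5: π = [0.1920, 0.1453, 0.2180, 0.2140, 0.2308], E[r] = -0.0682, γ^t·E[r] = -0.011455, running G = -0.372903
t=6: π = [0.1920, 0.1453, 0.2180, 0.2140, 0.2308], E[r] = -0.0682, γ^t·E[r] = -0.008020, running G = -0.380923
t=7: π = [0.1920, 0.1453, 0.2180, 0.2140, 0.2308], E[r] = -0.0682, γ^t·E[r] = -0.005614, running G = -0.386537
t=8: π = [0.1920, 0.1453, 0.2180, 0.2140, 0.2308], E[r] = -0.0682, γ^t·E[r] = -0.003930, running G = -0.390467

G = -0.3905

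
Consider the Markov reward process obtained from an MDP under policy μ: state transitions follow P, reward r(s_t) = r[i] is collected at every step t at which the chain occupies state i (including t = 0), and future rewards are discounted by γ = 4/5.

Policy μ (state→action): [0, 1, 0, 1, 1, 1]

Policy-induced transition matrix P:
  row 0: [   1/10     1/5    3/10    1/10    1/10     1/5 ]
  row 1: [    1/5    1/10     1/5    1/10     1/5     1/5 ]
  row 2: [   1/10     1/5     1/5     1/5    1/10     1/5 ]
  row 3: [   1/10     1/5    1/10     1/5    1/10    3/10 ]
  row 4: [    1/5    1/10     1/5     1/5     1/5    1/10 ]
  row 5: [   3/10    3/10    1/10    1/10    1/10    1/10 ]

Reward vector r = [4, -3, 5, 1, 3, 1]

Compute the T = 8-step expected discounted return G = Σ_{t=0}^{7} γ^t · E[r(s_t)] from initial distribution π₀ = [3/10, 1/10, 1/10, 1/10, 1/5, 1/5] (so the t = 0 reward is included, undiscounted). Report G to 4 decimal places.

t=0: π = [0.3000, 0.1000, 0.1000, 0.1000, 0.2000, 0.2000], E[r] = 2.3000, γ^t·E[r] = 2.300000, running G = 2.300000
t=1: π = [0.1700, 0.1900, 0.2000, 0.1400, 0.1300, 0.1700], E[r] = 1.8100, γ^t·E[r] = 1.448000, running G = 3.748000
t=2: π = [0.1660, 0.1850, 0.1860, 0.1470, 0.1320, 0.1840], E[r] = 1.7660, γ^t·E[r] = 1.130240, running G = 4.878240
t=3: π = [0.1685, 0.1867, 0.1835, 0.1465, 0.1317, 0.1831], E[r] = 1.7561, γ^t·E[r] = 0.899123, running G = 5.777363
t=4: π = [0.1685, 0.1865, 0.1839, 0.1462, 0.1318, 0.1832], E[r] = 1.7587, γ^t·E[r] = 0.720380, running G = 6.497743
t=5: π = [0.1685, 0.1865, 0.1839, 0.1462, 0.1318, 0.1831], E[r] = 1.7588, γ^t·E[r] = 0.576311, running G = 7.074054
t=6: π = [0.1685, 0.1865, 0.1839, 0.1462, 0.1318, 0.1831], E[r] = 1.7588, γ^t·E[r] = 0.461052, running G = 7.535105
t=7: π = [0.1685, 0.1865, 0.1839, 0.1462, 0.1318, 0.1831], E[r] = 1.7588, γ^t·E[r] = 0.368839, running G = 7.903944

G = 7.9039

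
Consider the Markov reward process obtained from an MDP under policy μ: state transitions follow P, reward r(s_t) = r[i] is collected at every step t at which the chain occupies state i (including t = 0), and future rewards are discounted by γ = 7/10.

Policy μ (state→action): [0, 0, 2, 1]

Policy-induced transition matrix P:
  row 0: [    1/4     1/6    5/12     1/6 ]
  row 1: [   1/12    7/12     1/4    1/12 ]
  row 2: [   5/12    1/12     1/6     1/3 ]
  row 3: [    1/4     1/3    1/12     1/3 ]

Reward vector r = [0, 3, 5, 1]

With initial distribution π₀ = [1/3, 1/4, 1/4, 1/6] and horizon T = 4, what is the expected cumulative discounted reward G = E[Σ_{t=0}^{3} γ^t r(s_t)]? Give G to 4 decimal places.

t=0: π = [0.3333, 0.2500, 0.2500, 0.1667], E[r] = 2.1667, γ^t·E[r] = 2.166667, running G = 2.166667
t=1: π = [0.2500, 0.2778, 0.2569, 0.2153], E[r] = 2.3333, γ^t·E[r] = 1.633333, running G = 3.800000
t=2: π = [0.2465, 0.2969, 0.2344, 0.2222], E[r] = 2.2847, γ^t·E[r] = 1.119514, running G = 4.919514
t=3: π = [0.2396, 0.3079, 0.2345, 0.2180], E[r] = 2.3142, γ^t·E[r] = 0.793783, running G = 5.713297

G = 5.7133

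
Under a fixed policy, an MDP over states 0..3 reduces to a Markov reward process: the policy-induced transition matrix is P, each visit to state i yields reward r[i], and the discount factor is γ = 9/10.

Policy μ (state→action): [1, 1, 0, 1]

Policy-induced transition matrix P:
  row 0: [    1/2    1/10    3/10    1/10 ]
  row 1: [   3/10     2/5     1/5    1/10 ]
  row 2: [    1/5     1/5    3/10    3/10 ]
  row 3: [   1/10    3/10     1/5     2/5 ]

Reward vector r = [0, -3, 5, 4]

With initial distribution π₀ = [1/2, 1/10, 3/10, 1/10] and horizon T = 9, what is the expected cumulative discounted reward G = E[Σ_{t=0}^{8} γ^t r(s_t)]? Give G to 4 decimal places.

t=0: π = [0.5000, 0.1000, 0.3000, 0.1000], E[r] = 1.6000, γ^t·E[r] = 1.600000, running G = 1.600000
t=1: π = [0.3500, 0.1800, 0.2800, 0.1900], E[r] = 1.6200, γ^t·E[r] = 1.458000, running G = 3.058000
t=2: π = [0.3040, 0.2200, 0.2630, 0.2130], E[r] = 1.5070, γ^t·E[r] = 1.220670, running G = 4.278670
t=3: π = [0.2919, 0.2349, 0.2567, 0.2165], E[r] = 1.4448, γ^t·E[r] = 1.053259, running G = 5.331929
t=4: π = [0.2894, 0.2394, 0.2549, 0.2163], E[r] = 1.4211, γ^t·E[r] = 0.932410, running G = 6.264339
t=5: π = [0.2891, 0.2406, 0.2544, 0.2159], E[r] = 1.4138, γ^t·E[r] = 0.834860, running G = 7.099199
t=6: π = [0.2892, 0.2408, 0.2544, 0.2156], E[r] = 1.4120, γ^t·E[r] = 0.750391, running G = 7.849590
t=7: π = [0.2893, 0.2408, 0.2544, 0.2156], E[r] = 1.4116, γ^t·E[r] = 0.675183, running G = 8.524773
t=8: π = [0.2893, 0.2408, 0.2544, 0.2155], E[r] = 1.4116, γ^t·E[r] = 0.607654, running G = 9.132427

G = 9.1324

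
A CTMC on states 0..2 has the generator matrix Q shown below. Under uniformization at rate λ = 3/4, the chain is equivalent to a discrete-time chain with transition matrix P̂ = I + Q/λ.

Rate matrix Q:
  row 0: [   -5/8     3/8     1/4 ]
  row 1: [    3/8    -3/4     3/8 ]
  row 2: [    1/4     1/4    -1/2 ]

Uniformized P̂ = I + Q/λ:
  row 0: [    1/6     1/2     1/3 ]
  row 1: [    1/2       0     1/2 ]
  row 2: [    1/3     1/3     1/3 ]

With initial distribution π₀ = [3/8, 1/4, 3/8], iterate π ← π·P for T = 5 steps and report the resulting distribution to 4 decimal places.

π = [0.3268, 0.2917, 0.3815]

t=0: π = [0.3750, 0.2500, 0.3750]
t=1: π = [0.3125, 0.3125, 0.3750]
t=2: π = [0.3333, 0.2813, 0.3854]
t=3: π = [0.3247, 0.2951, 0.3802]
t=4: π = [0.3284, 0.2891, 0.3825]
t=5: π = [0.3268, 0.2917, 0.3815]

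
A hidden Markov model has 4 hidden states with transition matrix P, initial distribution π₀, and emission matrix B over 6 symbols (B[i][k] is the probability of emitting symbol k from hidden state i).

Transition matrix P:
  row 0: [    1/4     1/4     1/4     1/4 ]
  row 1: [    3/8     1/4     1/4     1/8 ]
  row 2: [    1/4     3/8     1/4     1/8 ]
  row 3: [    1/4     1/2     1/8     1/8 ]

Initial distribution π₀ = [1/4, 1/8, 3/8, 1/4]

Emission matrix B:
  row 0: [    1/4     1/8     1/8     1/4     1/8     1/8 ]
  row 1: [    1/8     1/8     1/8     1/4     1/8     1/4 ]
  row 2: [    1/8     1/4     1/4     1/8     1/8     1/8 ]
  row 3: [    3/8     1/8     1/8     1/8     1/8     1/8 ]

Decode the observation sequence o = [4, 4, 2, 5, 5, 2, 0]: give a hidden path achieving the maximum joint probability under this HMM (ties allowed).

path = [2, 1, 2, 1, 1, 0, 3]

t=0: δ = [3.125e-02, 1.562e-02, 4.688e-02, 3.125e-02]  (obs o_0=4)
t=1: δ = [1.465e-03, 2.197e-03, 1.465e-03, 9.766e-04]  ψ = [2, 2, 2, 0]  (obs o_1=4)
t=2: δ = [1.030e-04, 6.866e-05, 1.373e-04, 4.578e-05]  ψ = [1, 1, 1, 0]  (obs o_2=2)
t=3: δ = [4.292e-06, 1.287e-05, 4.292e-06, 3.219e-06]  ψ = [2, 2, 2, 0]  (obs o_3=5)
t=4: δ = [6.035e-07, 8.047e-07, 4.023e-07, 2.012e-07]  ψ = [1, 1, 1, 1]  (obs o_4=5)
t=5: δ = [3.772e-08, 2.515e-08, 5.029e-08, 1.886e-08]  ψ = [1, 1, 1, 0]  (obs o_5=2)
t=6: δ = [3.143e-09, 2.357e-09, 1.572e-09, 3.536e-09]  ψ = [2, 2, 2, 0]  (obs o_6=0)
backtrack: best end state = 3; path = [2, 1, 2, 1, 1, 0, 3]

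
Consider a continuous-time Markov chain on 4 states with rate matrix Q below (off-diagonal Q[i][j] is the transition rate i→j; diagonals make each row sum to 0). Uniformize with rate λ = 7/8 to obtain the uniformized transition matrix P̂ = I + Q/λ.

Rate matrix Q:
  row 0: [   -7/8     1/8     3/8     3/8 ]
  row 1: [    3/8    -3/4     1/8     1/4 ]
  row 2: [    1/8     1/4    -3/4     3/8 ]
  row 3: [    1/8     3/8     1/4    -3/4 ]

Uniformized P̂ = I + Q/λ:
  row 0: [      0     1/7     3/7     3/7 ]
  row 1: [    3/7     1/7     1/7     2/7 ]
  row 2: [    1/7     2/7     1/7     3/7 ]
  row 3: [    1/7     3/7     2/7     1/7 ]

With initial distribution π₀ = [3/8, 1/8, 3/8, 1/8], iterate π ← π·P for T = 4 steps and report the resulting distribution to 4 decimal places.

t=0: π = [0.3750, 0.1250, 0.3750, 0.1250]
t=1: π = [0.1250, 0.2321, 0.2679, 0.3750]
t=2: π = [0.1913, 0.2883, 0.2321, 0.2883]
t=3: π = [0.1979, 0.2584, 0.2387, 0.3050]
t=4: π = [0.1884, 0.2641, 0.2430, 0.3045]

π = [0.1884, 0.2641, 0.2430, 0.3045]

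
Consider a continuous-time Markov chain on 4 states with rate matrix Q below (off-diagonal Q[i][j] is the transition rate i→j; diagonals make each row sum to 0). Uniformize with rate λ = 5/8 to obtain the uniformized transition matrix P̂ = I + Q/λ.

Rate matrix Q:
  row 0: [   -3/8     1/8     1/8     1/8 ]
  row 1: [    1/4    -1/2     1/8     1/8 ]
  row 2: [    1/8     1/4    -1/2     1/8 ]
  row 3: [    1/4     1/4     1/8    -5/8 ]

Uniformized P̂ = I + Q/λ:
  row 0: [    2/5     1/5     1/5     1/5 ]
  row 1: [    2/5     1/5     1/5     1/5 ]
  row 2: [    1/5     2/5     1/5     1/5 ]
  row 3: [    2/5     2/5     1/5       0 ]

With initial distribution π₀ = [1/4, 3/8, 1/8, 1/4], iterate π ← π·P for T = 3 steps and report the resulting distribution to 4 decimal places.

π = [0.3600, 0.2740, 0.2000, 0.1660]

t=0: π = [0.2500, 0.3750, 0.1250, 0.2500]
t=1: π = [0.3750, 0.2750, 0.2000, 0.1500]
t=2: π = [0.3600, 0.2700, 0.2000, 0.1700]
t=3: π = [0.3600, 0.2740, 0.2000, 0.1660]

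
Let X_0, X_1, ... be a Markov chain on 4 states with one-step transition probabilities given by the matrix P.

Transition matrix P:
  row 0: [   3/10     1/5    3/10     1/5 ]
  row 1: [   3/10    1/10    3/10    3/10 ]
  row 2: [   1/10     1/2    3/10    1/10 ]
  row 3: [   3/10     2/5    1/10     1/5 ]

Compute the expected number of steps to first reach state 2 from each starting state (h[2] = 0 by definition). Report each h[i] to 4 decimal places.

First-step conditioning: h[2] = 0; for i ≠ 2, h[i] = 1 + Σ_k P[i][k]·h[k].
  h[0] = 1 + 3/10·h[0] + 1/5·h[1] + 1/5·h[3]
  h[1] = 1 + 3/10·h[0] + 1/10·h[1] + 3/10·h[3]
  h[3] = 1 + 3/10·h[0] + 2/5·h[1] + 1/5·h[3]
Solving the 3×3 linear system over states ≠ 2 gives exactly h = [90/23, 275/69, 0, 325/69] (h[2] = 0 is the target).

h = [3.9130, 3.9855, 0.0000, 4.7101]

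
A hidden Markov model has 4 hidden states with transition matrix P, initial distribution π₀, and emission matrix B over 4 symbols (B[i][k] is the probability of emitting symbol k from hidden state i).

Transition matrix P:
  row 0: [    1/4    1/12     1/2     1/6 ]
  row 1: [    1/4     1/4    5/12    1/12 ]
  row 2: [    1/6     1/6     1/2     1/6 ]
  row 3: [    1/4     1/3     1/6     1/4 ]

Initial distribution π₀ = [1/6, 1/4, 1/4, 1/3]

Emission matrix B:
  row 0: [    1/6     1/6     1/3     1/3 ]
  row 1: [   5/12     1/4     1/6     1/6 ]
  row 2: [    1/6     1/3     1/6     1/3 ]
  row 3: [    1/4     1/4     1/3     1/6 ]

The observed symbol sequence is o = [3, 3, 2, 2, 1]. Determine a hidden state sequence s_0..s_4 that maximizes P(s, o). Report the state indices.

t=0: δ = [5.556e-02, 4.167e-02, 8.333e-02, 5.556e-02]  (obs o_0=3)
t=1: δ = [4.630e-03, 3.086e-03, 1.389e-02, 2.315e-03]  ψ = [0, 3, 2, 2]  (obs o_1=3)
t=2: δ = [7.716e-04, 3.858e-04, 1.157e-03, 7.716e-04]  ψ = [2, 2, 2, 2]  (obs o_2=2)
t=3: δ = [6.430e-05, 4.287e-05, 9.645e-05, 6.430e-05]  ψ = [0, 3, 2, 2]  (obs o_3=2)
t=4: δ = [2.679e-06, 5.358e-06, 1.608e-05, 4.019e-06]  ψ = [0, 3, 2, 2]  (obs o_4=1)
backtrack: best end state = 2; path = [2, 2, 2, 2, 2]

path = [2, 2, 2, 2, 2]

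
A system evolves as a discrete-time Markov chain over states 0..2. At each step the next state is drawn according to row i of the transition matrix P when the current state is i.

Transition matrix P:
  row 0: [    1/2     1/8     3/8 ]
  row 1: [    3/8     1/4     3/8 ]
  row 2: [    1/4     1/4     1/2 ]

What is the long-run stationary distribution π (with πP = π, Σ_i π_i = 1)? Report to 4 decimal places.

π = [0.3673, 0.2041, 0.4286]

Balance equations π_j = Σ_i π_i·P[i][j]:
  π_0 = 1/2·π_0 + 3/8·π_1 + 1/4·π_2
  π_1 = 1/8·π_0 + 1/4·π_1 + 1/4·π_2
  normalize: π_0 + π_1 + π_2 = 1
Solving the linear system gives exactly π = [18/49, 10/49, 3/7].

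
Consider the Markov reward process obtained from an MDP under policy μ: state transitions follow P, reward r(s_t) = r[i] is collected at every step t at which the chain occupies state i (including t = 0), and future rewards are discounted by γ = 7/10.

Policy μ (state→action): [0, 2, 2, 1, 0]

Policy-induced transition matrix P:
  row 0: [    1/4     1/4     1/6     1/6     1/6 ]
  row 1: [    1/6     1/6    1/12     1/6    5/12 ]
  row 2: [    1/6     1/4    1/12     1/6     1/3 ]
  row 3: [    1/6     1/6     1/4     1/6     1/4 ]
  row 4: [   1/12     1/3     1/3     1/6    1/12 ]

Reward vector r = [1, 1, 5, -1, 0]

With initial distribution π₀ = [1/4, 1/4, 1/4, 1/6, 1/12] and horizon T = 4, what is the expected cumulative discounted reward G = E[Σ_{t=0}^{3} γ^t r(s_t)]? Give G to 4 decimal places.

t=0: π = [0.2500, 0.2500, 0.2500, 0.1667, 0.0833], E[r] = 1.5833, γ^t·E[r] = 1.583333, running G = 1.583333
t=1: π = [0.1806, 0.2222, 0.1528, 0.1667, 0.2778], E[r] = 1.0000, γ^t·E[r] = 0.700000, running G = 2.283333
t=2: π = [0.1586, 0.2407, 0.1956, 0.1667, 0.2384], E[r] = 1.2106, γ^t·E[r] = 0.593218, running G = 2.876551
t=3: π = [0.1600, 0.2359, 0.1839, 0.1667, 0.2535], E[r] = 1.1489, γ^t·E[r] = 0.394079, running G = 3.270630

G = 3.2706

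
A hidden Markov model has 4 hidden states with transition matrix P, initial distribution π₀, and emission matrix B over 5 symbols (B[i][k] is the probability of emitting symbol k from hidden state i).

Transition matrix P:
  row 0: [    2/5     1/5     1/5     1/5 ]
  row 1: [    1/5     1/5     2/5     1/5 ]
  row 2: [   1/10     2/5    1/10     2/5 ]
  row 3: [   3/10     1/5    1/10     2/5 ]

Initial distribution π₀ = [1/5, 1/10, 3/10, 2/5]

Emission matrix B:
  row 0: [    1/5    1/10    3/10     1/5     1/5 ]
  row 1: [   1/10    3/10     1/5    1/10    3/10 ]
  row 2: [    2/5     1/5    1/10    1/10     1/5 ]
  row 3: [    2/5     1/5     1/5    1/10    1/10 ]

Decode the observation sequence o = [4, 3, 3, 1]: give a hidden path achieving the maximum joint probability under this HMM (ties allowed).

path = [0, 0, 0, 1]

t=0: δ = [4.000e-02, 3.000e-02, 6.000e-02, 4.000e-02]  (obs o_0=4)
t=1: δ = [3.200e-03, 2.400e-03, 1.200e-03, 2.400e-03]  ψ = [0, 2, 1, 2]  (obs o_1=3)
t=2: δ = [2.560e-04, 6.400e-05, 9.600e-05, 9.600e-05]  ψ = [0, 0, 1, 3]  (obs o_2=3)
t=3: δ = [1.024e-05, 1.536e-05, 1.024e-05, 1.024e-05]  ψ = [0, 0, 0, 0]  (obs o_3=1)
backtrack: best end state = 1; path = [0, 0, 0, 1]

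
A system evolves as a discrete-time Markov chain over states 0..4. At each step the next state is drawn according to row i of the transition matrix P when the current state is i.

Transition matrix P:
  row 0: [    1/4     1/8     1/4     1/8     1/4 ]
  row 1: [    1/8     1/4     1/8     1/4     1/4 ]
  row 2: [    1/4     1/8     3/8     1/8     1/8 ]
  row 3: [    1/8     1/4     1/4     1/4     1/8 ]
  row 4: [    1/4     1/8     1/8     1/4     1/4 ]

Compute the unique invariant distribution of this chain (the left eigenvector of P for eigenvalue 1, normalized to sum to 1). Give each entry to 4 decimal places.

π = [0.2042, 0.1708, 0.2333, 0.1953, 0.1964]

Balance equations π_j = Σ_i π_i·P[i][j]:
  π_0 = 1/4·π_0 + 1/8·π_1 + 1/4·π_2 + 1/8·π_3 + 1/4·π_4
  π_1 = 1/8·π_0 + 1/4·π_1 + 1/8·π_2 + 1/4·π_3 + 1/8·π_4
  π_2 = 1/4·π_0 + 1/8·π_1 + 3/8·π_2 + 1/4·π_3 + 1/8·π_4
  π_3 = 1/8·π_0 + 1/4·π_1 + 1/8·π_2 + 1/4·π_3 + 1/4·π_4
  normalize: π_0 + π_1 + π_2 + π_3 + π_4 = 1
Solving the linear system gives exactly π = [183/896, 153/896, 209/896, 25/128, 11/56].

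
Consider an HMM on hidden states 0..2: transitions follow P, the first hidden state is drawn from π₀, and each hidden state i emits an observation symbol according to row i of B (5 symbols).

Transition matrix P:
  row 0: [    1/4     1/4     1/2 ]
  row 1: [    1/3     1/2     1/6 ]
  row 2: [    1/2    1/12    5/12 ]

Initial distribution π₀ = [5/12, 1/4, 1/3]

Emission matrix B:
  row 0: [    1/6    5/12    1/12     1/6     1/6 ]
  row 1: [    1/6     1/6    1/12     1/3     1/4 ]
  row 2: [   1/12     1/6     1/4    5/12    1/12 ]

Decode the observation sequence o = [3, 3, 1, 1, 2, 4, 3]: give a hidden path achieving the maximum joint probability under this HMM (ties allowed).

t=0: δ = [6.944e-02, 8.333e-02, 1.389e-01]  (obs o_0=3)
t=1: δ = [1.157e-02, 1.389e-02, 2.411e-02]  ψ = [2, 1, 2]  (obs o_1=3)
t=2: δ = [5.023e-03, 1.157e-03, 1.674e-03]  ψ = [2, 1, 2]  (obs o_2=1)
t=3: δ = [5.233e-04, 2.093e-04, 4.186e-04]  ψ = [0, 0, 0]  (obs o_3=1)
t=4: δ = [1.744e-05, 1.090e-05, 6.541e-05]  ψ = [2, 0, 0]  (obs o_4=2)
t=5: δ = [5.451e-06, 1.363e-06, 2.271e-06]  ψ = [2, 1, 2]  (obs o_5=4)
t=6: δ = [2.271e-07, 4.542e-07, 1.136e-06]  ψ = [0, 0, 0]  (obs o_6=3)
backtrack: best end state = 2; path = [2, 2, 0, 0, 2, 0, 2]

path = [2, 2, 0, 0, 2, 0, 2]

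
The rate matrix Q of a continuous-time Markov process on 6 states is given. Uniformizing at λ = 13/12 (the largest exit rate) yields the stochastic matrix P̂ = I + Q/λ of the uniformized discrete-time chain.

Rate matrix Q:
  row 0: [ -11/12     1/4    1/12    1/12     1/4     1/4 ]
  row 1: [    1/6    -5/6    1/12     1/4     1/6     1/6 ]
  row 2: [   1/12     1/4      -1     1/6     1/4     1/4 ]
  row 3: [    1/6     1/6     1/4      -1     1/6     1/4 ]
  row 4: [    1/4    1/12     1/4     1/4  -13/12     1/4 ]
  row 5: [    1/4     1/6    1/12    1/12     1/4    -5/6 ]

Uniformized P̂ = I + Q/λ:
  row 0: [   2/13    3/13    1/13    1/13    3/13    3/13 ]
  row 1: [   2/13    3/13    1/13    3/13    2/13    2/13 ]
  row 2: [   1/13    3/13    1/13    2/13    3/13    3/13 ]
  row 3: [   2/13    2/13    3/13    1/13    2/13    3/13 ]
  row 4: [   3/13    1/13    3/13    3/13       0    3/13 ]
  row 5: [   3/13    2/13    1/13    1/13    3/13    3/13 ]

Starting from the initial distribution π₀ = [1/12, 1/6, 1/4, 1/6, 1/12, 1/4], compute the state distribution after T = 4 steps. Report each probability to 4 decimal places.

t=0: π = [0.0833, 0.1667, 0.2500, 0.1667, 0.0833, 0.2500]
t=1: π = [0.1603, 0.1859, 0.1154, 0.1346, 0.1859, 0.2179]
t=2: π = [0.1760, 0.1750, 0.1262, 0.1430, 0.1632, 0.2165]
t=3: π = [0.1733, 0.1780, 0.1240, 0.1387, 0.1686, 0.2173]
t=4: π = [0.1740, 0.1774, 0.1242, 0.1398, 0.1675, 0.2171]

π = [0.1740, 0.1774, 0.1242, 0.1398, 0.1675, 0.2171]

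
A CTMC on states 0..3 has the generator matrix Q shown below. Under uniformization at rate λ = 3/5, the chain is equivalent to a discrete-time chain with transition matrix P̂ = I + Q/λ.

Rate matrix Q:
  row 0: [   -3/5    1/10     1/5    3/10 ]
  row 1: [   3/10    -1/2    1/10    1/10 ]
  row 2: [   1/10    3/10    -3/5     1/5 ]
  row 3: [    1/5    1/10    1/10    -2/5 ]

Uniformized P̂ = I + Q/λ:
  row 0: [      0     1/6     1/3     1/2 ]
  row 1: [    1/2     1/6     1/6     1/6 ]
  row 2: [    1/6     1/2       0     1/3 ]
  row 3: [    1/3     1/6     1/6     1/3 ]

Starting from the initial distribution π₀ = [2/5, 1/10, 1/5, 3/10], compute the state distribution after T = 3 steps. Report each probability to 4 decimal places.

t=0: π = [0.4000, 0.1000, 0.2000, 0.3000]
t=1: π = [0.1833, 0.2333, 0.2000, 0.3833]
t=2: π = [0.2778, 0.2333, 0.1639, 0.3250]
t=3: π = [0.2523, 0.2213, 0.1856, 0.3407]

π = [0.2523, 0.2213, 0.1856, 0.3407]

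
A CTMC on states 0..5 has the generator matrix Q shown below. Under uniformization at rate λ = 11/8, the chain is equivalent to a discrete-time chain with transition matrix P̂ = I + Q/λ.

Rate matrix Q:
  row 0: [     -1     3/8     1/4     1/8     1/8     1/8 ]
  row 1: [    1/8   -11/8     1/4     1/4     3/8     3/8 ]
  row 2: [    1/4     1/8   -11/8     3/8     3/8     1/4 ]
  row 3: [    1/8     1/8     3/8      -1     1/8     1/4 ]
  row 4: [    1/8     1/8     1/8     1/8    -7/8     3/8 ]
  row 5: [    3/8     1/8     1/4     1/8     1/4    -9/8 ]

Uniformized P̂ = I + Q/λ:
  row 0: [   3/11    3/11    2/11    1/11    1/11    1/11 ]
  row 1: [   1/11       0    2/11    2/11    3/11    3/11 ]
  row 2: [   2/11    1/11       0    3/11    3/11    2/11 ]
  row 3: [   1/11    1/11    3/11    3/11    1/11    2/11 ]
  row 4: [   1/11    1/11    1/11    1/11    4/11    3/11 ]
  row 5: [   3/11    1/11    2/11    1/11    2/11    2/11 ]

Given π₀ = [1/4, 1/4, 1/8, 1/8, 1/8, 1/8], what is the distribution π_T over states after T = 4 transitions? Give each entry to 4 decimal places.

t=0: π = [0.2500, 0.2500, 0.1250, 0.1250, 0.1250, 0.1250]
t=1: π = [0.1705, 0.1136, 0.1591, 0.1591, 0.2045, 0.1932]
t=2: π = [0.1715, 0.1116, 0.1488, 0.1591, 0.2138, 0.1952]
t=3: π = [0.1711, 0.1119, 0.1498, 0.1570, 0.2143, 0.1958]
t=4: π = [0.1712, 0.1118, 0.1494, 0.1569, 0.2147, 0.1959]

π = [0.1712, 0.1118, 0.1494, 0.1569, 0.2147, 0.1959]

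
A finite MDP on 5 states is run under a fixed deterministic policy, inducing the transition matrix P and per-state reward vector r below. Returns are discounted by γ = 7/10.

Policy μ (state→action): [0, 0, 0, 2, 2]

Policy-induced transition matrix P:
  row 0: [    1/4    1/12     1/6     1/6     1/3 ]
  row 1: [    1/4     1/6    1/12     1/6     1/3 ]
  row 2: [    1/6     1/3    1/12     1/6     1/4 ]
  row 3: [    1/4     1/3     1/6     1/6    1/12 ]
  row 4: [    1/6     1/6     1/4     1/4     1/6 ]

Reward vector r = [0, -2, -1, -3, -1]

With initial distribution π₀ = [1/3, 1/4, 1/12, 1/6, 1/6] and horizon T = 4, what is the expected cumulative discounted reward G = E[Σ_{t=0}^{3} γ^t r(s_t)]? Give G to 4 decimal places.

G = -3.3039

t=0: π = [0.3333, 0.2500, 0.0833, 0.1667, 0.1667], E[r] = -1.2500, γ^t·E[r] = -1.250000, running G = -1.250000
t=1: π = [0.2292, 0.1806, 0.1528, 0.1806, 0.2569], E[r] = -1.3125, γ^t·E[r] = -0.918750, running G = -2.168750
t=2: π = [0.2159, 0.2031, 0.1603, 0.1881, 0.2326], E[r] = -1.3634, γ^t·E[r] = -0.668079, running G = -2.836829
t=3: π = [0.2173, 0.2067, 0.1558, 0.1861, 0.2342], E[r] = -1.3616, γ^t·E[r] = -0.467027, running G = -3.303855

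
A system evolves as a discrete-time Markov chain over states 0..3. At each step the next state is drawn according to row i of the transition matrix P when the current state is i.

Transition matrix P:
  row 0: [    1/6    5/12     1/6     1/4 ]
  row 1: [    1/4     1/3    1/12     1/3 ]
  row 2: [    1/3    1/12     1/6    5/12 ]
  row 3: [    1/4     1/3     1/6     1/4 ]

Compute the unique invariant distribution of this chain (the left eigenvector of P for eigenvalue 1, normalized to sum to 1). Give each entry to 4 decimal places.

Balance equations π_j = Σ_i π_i·P[i][j]:
  π_0 = 1/6·π_0 + 1/4·π_1 + 1/3·π_2 + 1/4·π_3
  π_1 = 5/12·π_0 + 1/3·π_1 + 1/12·π_2 + 1/3·π_3
  π_2 = 1/6·π_0 + 1/12·π_1 + 1/6·π_2 + 1/6·π_3
  normalize: π_0 + π_1 + π_2 + π_3 = 1
Solving the linear system gives exactly π = [443/1834, 292/917, 257/1834, 275/917].

π = [0.2415, 0.3184, 0.1401, 0.2999]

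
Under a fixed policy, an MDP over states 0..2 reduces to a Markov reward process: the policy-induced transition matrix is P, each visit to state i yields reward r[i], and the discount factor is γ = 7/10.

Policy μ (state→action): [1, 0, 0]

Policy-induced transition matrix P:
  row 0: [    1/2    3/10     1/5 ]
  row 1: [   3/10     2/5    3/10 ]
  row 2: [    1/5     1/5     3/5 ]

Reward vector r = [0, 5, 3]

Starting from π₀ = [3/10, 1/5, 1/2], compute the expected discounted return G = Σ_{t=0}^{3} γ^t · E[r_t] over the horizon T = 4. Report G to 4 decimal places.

G = 6.4992

t=0: π = [0.3000, 0.2000, 0.5000], E[r] = 2.5000, γ^t·E[r] = 2.500000, running G = 2.500000
t=1: π = [0.3100, 0.2700, 0.4200], E[r] = 2.6100, γ^t·E[r] = 1.827000, running G = 4.327000
t=2: π = [0.3200, 0.2850, 0.3950], E[r] = 2.6100, γ^t·E[r] = 1.278900, running G = 5.605900
t=3: π = [0.3245, 0.2890, 0.3865], E[r] = 2.6045, γ^t·E[r] = 0.893344, running G = 6.499244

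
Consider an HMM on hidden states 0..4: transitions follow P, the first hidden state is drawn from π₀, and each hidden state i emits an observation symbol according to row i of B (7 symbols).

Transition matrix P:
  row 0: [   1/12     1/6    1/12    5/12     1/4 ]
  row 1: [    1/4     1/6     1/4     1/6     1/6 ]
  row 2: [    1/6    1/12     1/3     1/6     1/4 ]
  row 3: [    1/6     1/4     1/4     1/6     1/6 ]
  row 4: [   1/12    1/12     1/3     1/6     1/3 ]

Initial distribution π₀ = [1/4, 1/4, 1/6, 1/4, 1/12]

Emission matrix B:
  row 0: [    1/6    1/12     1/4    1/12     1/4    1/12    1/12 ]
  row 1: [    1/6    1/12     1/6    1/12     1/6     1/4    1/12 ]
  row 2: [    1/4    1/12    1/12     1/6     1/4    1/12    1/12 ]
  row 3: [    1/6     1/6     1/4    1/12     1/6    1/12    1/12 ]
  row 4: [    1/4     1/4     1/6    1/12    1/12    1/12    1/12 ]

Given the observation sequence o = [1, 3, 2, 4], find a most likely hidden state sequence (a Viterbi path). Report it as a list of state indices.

t=0: δ = [2.083e-02, 2.083e-02, 1.389e-02, 4.167e-02, 2.083e-02]  (obs o_0=1)
t=1: δ = [5.787e-04, 8.681e-04, 1.736e-03, 7.234e-04, 5.787e-04]  ψ = [3, 3, 3, 0, 3]  (obs o_1=3)
t=2: δ = [7.234e-05, 3.014e-05, 4.823e-05, 7.234e-05, 7.234e-05]  ψ = [2, 3, 2, 2, 2]  (obs o_2=2)
t=3: δ = [3.014e-06, 3.014e-06, 6.028e-06, 5.023e-06, 2.009e-06]  ψ = [3, 3, 4, 0, 4]  (obs o_3=4)
backtrack: best end state = 2; path = [3, 2, 4, 2]

path = [3, 2, 4, 2]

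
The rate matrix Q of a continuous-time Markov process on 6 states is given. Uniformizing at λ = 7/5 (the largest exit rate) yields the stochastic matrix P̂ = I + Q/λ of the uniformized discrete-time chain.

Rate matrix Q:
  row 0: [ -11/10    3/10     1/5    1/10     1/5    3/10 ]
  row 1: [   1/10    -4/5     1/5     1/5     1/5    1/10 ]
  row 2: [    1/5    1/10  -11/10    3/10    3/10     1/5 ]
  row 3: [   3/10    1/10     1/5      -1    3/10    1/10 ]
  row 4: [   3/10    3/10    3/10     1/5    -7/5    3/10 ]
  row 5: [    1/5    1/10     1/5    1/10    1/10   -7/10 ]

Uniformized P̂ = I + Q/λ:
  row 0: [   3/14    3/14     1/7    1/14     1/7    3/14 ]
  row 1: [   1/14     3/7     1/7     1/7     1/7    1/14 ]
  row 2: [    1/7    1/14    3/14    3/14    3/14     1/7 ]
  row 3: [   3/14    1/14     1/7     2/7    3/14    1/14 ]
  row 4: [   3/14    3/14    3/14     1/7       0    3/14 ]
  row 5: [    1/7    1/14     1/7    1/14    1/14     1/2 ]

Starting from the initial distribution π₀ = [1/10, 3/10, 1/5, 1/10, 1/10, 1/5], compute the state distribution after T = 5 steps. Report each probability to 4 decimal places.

π = [0.1618, 0.1766, 0.1639, 0.1489, 0.1310, 0.2179]

t=0: π = [0.1000, 0.3000, 0.2000, 0.1000, 0.1000, 0.2000]
t=1: π = [0.1429, 0.2071, 0.1643, 0.1500, 0.1357, 0.2000]
t=2: π = [0.1587, 0.1852, 0.1643, 0.1515, 0.1316, 0.2087]
t=3: π = [0.1612, 0.1790, 0.1640, 0.1500, 0.1317, 0.2141]
t=4: π = [0.1617, 0.1772, 0.1640, 0.1492, 0.1312, 0.2167]
t=5: π = [0.1618, 0.1766, 0.1639, 0.1489, 0.1310, 0.2179]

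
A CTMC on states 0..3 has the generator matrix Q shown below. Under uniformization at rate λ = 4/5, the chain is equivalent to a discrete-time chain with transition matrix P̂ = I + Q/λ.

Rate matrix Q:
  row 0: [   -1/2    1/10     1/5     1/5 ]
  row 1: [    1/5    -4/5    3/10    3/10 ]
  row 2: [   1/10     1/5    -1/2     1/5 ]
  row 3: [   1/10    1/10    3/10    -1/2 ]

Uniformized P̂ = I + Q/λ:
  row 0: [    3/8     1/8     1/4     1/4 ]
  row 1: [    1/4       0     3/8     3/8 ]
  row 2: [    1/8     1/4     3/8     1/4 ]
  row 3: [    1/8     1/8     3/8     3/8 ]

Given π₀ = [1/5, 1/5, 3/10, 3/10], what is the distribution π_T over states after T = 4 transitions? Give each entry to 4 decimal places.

π = [0.1917, 0.1501, 0.3510, 0.3071]

t=0: π = [0.2000, 0.2000, 0.3000, 0.3000]
t=1: π = [0.2000, 0.1375, 0.3500, 0.3125]
t=2: π = [0.1922, 0.1516, 0.3500, 0.3063]
t=3: π = [0.1920, 0.1498, 0.3510, 0.3072]
t=4: π = [0.1917, 0.1501, 0.3510, 0.3071]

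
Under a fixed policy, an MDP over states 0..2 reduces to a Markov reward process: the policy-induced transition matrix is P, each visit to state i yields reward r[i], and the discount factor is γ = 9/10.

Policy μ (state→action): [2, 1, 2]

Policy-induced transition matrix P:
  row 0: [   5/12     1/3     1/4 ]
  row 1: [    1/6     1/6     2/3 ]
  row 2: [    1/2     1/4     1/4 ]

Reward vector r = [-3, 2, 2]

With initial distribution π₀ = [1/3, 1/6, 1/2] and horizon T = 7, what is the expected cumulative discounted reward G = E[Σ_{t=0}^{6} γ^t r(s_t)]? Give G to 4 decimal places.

t=0: π = [0.3333, 0.1667, 0.5000], E[r] = 0.3333, γ^t·E[r] = 0.333333, running G = 0.333333
t=1: π = [0.4167, 0.2639, 0.3194], E[r] = -0.0833, γ^t·E[r] = -0.075000, running G = 0.258333
t=2: π = [0.3773, 0.2627, 0.3600], E[r] = 0.1134, γ^t·E[r] = 0.091875, running G = 0.350208
t=3: π = [0.3810, 0.2595, 0.3595], E[r] = 0.0951, γ^t·E[r] = 0.069328, running G = 0.419536
t=4: π = [0.3817, 0.2601, 0.3581], E[r] = 0.0913, γ^t·E[r] = 0.059917, running G = 0.479453
t=5: π = [0.3815, 0.2601, 0.3584], E[r] = 0.0926, γ^t·E[r] = 0.054673, running G = 0.534126
t=6: π = [0.3815, 0.2601, 0.3584], E[r] = 0.0925, γ^t·E[r] = 0.049163, running G = 0.583289

G = 0.5833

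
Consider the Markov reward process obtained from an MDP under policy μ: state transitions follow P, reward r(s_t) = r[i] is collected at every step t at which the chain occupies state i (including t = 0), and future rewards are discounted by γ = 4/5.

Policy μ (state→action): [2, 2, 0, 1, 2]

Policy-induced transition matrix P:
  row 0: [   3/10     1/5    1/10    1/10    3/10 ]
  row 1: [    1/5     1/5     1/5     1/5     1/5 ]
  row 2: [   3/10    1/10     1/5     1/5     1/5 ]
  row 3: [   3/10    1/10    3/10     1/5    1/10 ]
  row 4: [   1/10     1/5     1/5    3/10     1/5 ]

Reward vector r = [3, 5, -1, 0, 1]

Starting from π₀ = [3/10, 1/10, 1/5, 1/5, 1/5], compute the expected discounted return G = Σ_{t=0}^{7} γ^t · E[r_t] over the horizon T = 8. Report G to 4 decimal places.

G = 6.3013

t=0: π = [0.3000, 0.1000, 0.2000, 0.2000, 0.2000], E[r] = 1.4000, γ^t·E[r] = 1.400000, running G = 1.400000
t=1: π = [0.2500, 0.1600, 0.1900, 0.1900, 0.2100], E[r] = 1.5700, γ^t·E[r] = 1.256000, running G = 2.656000
t=2: π = [0.2420, 0.1620, 0.1940, 0.1960, 0.2060], E[r] = 1.5480, γ^t·E[r] = 0.990720, running G = 3.646720
t=3: π = [0.2426, 0.1610, 0.1954, 0.1964, 0.2046], E[r] = 1.5420, γ^t·E[r] = 0.789504, running G = 4.436224
t=4: π = [0.2430, 0.1608, 0.1954, 0.1962, 0.2046], E[r] = 1.5423, γ^t·E[r] = 0.631718, running G = 5.067942
t=5: π = [0.2430, 0.1608, 0.1953, 0.1962, 0.2047], E[r] = 1.5425, γ^t·E[r] = 0.505462, running G = 5.573404
t=6: π = [0.2430, 0.1609, 0.1953, 0.1962, 0.2047], E[r] = 1.5426, γ^t·E[r] = 0.404374, running G = 5.977778
t=7: π = [0.2430, 0.1609, 0.1953, 0.1962, 0.2047], E[r] = 1.5426, γ^t·E[r] = 0.323497, running G = 6.301275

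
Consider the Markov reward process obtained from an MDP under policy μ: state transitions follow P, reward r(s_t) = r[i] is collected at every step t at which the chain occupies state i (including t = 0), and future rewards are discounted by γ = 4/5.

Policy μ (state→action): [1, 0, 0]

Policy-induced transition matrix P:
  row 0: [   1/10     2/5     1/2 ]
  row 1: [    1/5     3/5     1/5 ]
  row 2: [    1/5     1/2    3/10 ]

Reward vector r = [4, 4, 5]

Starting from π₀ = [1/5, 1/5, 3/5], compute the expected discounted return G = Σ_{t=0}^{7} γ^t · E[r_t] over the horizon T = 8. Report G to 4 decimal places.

G = 18.1706

t=0: π = [0.2000, 0.2000, 0.6000], E[r] = 4.6000, γ^t·E[r] = 4.600000, running G = 4.600000
t=1: π = [0.1800, 0.5000, 0.3200], E[r] = 4.3200, γ^t·E[r] = 3.456000, running G = 8.056000
t=2: π = [0.1820, 0.5320, 0.2860], E[r] = 4.2860, γ^t·E[r] = 2.743040, running G = 10.799040
t=3: π = [0.1818, 0.5350, 0.2832], E[r] = 4.2832, γ^t·E[r] = 2.192998, running G = 12.992038
t=4: π = [0.1818, 0.5353, 0.2829], E[r] = 4.2829, γ^t·E[r] = 1.754259, running G = 14.746298
t=5: π = [0.1818, 0.5354, 0.2828], E[r] = 4.2828, γ^t·E[r] = 1.403398, running G = 16.149696
t=6: π = [0.1818, 0.5354, 0.2828], E[r] = 4.2828, γ^t·E[r] = 1.122718, running G = 17.272414
t=7: π = [0.1818, 0.5354, 0.2828], E[r] = 4.2828, γ^t·E[r] = 0.898174, running G = 18.170588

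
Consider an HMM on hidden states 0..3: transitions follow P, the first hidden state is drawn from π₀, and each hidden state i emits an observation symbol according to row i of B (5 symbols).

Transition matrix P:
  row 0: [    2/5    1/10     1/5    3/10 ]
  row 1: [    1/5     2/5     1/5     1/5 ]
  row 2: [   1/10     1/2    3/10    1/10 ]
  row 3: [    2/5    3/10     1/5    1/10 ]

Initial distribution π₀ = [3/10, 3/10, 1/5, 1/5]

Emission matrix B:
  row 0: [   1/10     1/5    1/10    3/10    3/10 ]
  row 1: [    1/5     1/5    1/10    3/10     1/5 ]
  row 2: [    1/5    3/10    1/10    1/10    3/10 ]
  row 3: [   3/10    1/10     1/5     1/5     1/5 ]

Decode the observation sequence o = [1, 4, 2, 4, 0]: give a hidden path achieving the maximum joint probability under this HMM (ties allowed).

path = [0, 0, 3, 0, 3]

t=0: δ = [6.000e-02, 6.000e-02, 6.000e-02, 2.000e-02]  (obs o_0=1)
t=1: δ = [7.200e-03, 6.000e-03, 5.400e-03, 3.600e-03]  ψ = [0, 2, 2, 0]  (obs o_1=4)
t=2: δ = [2.880e-04, 2.700e-04, 1.620e-04, 4.320e-04]  ψ = [0, 2, 2, 0]  (obs o_2=2)
t=3: δ = [5.184e-05, 2.592e-05, 2.592e-05, 1.728e-05]  ψ = [3, 3, 3, 0]  (obs o_3=4)
t=4: δ = [2.074e-06, 2.592e-06, 2.074e-06, 4.666e-06]  ψ = [0, 2, 0, 0]  (obs o_4=0)
backtrack: best end state = 3; path = [0, 0, 3, 0, 3]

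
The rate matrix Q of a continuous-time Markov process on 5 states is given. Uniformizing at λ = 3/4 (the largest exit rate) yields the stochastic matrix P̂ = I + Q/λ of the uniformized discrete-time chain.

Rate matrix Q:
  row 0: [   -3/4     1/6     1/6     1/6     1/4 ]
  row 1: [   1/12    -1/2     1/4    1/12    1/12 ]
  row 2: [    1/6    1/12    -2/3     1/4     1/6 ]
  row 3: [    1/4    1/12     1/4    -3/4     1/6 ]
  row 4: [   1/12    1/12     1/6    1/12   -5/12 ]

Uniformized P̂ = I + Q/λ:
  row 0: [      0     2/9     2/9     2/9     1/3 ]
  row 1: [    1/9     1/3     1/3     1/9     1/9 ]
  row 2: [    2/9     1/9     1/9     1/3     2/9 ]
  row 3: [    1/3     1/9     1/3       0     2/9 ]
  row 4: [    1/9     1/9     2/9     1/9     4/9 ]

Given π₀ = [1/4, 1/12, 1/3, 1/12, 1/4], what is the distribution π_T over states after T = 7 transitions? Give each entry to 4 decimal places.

π = [0.1557, 0.1651, 0.2327, 0.1622, 0.2844]

t=0: π = [0.2500, 0.0833, 0.3333, 0.0833, 0.2500]
t=1: π = [0.1389, 0.1574, 0.2037, 0.2037, 0.2963]
t=2: π = [0.1636, 0.1615, 0.2397, 0.1492, 0.2860]
t=3: π = [0.1527, 0.1652, 0.2301, 0.1660, 0.2860]
t=4: π = [0.1566, 0.1648, 0.2335, 0.1608, 0.2844]
t=5: π = [0.1554, 0.1651, 0.2325, 0.1625, 0.2845]
t=6: π = [0.1558, 0.1651, 0.2328, 0.1620, 0.2844]
t=7: π = [0.1557, 0.1651, 0.2327, 0.1622, 0.2844]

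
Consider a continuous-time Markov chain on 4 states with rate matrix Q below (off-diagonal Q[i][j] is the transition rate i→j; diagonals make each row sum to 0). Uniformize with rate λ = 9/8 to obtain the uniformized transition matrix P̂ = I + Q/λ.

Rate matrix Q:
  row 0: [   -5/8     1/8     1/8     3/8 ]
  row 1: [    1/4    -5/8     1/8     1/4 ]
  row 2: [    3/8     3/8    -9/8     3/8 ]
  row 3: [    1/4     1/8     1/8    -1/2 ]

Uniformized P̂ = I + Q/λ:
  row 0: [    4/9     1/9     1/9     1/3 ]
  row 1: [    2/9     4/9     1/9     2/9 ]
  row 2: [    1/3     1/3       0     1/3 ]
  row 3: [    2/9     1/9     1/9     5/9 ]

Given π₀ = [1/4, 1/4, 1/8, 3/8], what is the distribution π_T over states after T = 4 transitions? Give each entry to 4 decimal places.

π = [0.2999, 0.2008, 0.1000, 0.3993]

t=0: π = [0.2500, 0.2500, 0.1250, 0.3750]
t=1: π = [0.2917, 0.2222, 0.0972, 0.3889]
t=2: π = [0.2978, 0.2068, 0.1003, 0.3951]
t=3: π = [0.2996, 0.2023, 0.1000, 0.3981]
t=4: π = [0.2999, 0.2008, 0.1000, 0.3993]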